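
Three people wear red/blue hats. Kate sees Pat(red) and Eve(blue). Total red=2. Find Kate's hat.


Total red = 2, seen red = 1
Own red = 2 - 1 = 1
Kate's hat is red.

red


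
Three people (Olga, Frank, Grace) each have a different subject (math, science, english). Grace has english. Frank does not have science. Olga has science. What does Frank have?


From clues:
  Grace → english
  Olga → science
By elimination, Frank gets the remaining.

math


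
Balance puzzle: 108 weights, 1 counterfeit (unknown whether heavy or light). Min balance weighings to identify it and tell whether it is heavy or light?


Let n = 108. 216 possibilities (n weights × lighter/heavier); each weighing has 3 outcomes.
Bound for k weighings: say the first weighing puts j weights on each pan. If it tips, the 2j weighed weights remain suspects (each with a known direction) and k-1 weighings give 3^(k-1) outcomes; 3^(k-1) is odd, so 2j ≤ 3^(k-1) - 1. If it balances, the n - 2j unweighed weights remain with direction unknown: 2(n - 2j) ≤ 3^(k-1) - 1 by the same parity argument. Adding, n ≤ (3^(k-1) - 1) + (3^(k-1) - 1)/2 = (3^k - 3)/2, and the classical three-group strategy achieves this (3 weights in 2 weighings, 12 in 3, 39 in 4, 120 in 5).
So we need the smallest k with (3^k - 3)/2 ≥ 108.
k = 4: (3^4 - 3)/2 = 39 < 108 ✗
k = 5: (3^5 - 3)/2 = 120 ≥ 108 ✓

5


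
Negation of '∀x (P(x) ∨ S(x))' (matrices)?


Original: ∀x (P(x) ∨ S(x))
Rule: ¬∀→∃, ¬∃→∀, negate predicate.
Negation: ∃x (¬P(x) ∧ ¬S(x))

∃x (¬P(x) ∧ ¬S(x))


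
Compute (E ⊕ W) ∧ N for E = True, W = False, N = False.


E = True, W = False, N = False
Step 1: E ⊕ W = True XOR False = True
Step 2: True ∧ N = True AND False = False
XOR true when exactly one of E,W is true; then AND with N.

False


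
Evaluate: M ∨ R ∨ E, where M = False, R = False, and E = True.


M = False, R = False, E = True
Step 1: M ∨ R = False OR False = False
Step 2: False ∨ E = False OR True = True
OR is true when at least one operand is true.

True


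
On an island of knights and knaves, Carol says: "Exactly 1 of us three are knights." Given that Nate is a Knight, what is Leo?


Carol claims exactly 1 knights among Carol, Nate, Leo.
Given: Nate is a Knight.

Case 1: Carol is a Knight (tells truth)
  Then exactly 1 of the three are knights.
  Counting Carol, Nate: 2 knight(s) so far. Need -1 more → impossible.
Case 2: Carol is a Knave (lies)
  Then the count is NOT 1.
  If Leo = Knave, count = 1 = 1 → claim would be true, contradicts lie.
  If Leo = Knight, count = 2 ≠ 1 → lie confirmed ✓

Leo is a Knight.

Knight


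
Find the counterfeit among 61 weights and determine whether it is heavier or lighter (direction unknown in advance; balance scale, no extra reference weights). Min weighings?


Let n = 61. 122 possibilities (n weights × lighter/heavier); each weighing has 3 outcomes.
Bound for k weighings: say the first weighing puts j weights on each pan. If it tips, the 2j weighed weights remain suspects (each with a known direction) and k-1 weighings give 3^(k-1) outcomes; 3^(k-1) is odd, so 2j ≤ 3^(k-1) - 1. If it balances, the n - 2j unweighed weights remain with direction unknown: 2(n - 2j) ≤ 3^(k-1) - 1 by the same parity argument. Adding, n ≤ (3^(k-1) - 1) + (3^(k-1) - 1)/2 = (3^k - 3)/2, and the classical three-group strategy achieves this (3 weights in 2 weighings, 12 in 3, 39 in 4, 120 in 5).
So we need the smallest k with (3^k - 3)/2 ≥ 61.
k = 4: (3^4 - 3)/2 = 39 < 61 ✗
k = 5: (3^5 - 3)/2 = 120 ≥ 61 ✓

5


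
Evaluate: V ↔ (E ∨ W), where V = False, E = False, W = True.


V = False, E = False, W = True
Step 1: E ∨ W = False OR True = True
Step 2: V ↔ (True): true when both sides have same truth value.
Result: False ↔ True = False

False


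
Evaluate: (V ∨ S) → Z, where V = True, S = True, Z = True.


V = True, S = True, Z = True
Step 1: V ∨ S = True OR True = True
Step 2: (True) → Z: false only when antecedent=True and Z=False.
Result: True

True


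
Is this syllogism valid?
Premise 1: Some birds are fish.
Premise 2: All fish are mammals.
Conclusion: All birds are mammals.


Premise 1: Some birds are fish.
Premise 2: All fish are mammals.
Conclusion: All birds are mammals.
Fallacy: illicit minor. The minor term (birds) is distributed in the conclusion ('All birds ...') but undistributed in its premise ('Some birds are fish' doesn't cover all birds).
Only 'Some birds are mammals' follows, not 'All'.

Invalid


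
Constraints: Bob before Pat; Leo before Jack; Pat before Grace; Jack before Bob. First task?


Constraints: Bob before Pat; Leo before Jack; Pat before Grace; Jack before Bob
The first task can have nothing scheduled before it, so it must never appear on the right of a 'before'.
Tasks appearing after some 'before': Pat, Jack, Grace, Bob.
The only task not in that list is Leo → it is first.

Leo


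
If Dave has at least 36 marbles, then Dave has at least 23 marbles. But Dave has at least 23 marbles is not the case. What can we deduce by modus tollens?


Modus tollens: P → Q, ¬Q ⊢ ¬P
P: Dave has at least 36 marbles
Q: Dave has at least 23 marbles
We have P → Q and Q is false.
By modus tollens, P must be false.

It is not the case that Dave has at least 36 marbles


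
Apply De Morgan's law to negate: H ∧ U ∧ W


De Morgan's law: ¬(P ∧ Q ∧ R) ≡ ¬P ∨ ¬Q ∨ ¬R
¬(H ∧ U ∧ W) = ¬H ∨ ¬U ∨ ¬W

¬H ∨ ¬U ∨ ¬W


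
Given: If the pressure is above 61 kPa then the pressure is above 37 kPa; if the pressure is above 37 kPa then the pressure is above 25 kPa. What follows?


Hypothetical syllogism: P → Q, Q → R ⊢ P → R
Premise 1: the pressure is above 61 kPa → the pressure is above 37 kPa
Premise 2: the pressure is above 37 kPa → the pressure is above 25 kPa
Chain the implications: the middle term (the pressure is above 37 kPa) links the two.
Conclusion: If the pressure is above 61 kPa, then the pressure is above 25 kPa.

If the pressure is above 61 kPa, then the pressure is above 25 kPa.


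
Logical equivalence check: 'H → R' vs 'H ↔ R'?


Expression 1: H → R
Expression 2: H ↔ R
Truth table (H R | Expr1 Expr2):
  T T |   T     T
  T F |   F     F
  F T |   T     F   ← differ
  F F |   T     T
Counterexample: H=F, R=T gives Expr1 = T but Expr2 = F, so the expressions are NOT logically equivalent.

No


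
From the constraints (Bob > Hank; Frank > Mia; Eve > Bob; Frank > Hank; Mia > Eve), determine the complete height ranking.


Constraints: Bob > Hank; Frank > Mia; Eve > Bob; Frank > Hank; Mia > Eve
Method: at each step, the next-highest is the one remaining person who never appears on the smaller side of a constraint between remaining people.
  Step 1: remaining {Mia, Frank, Hank, Eve, Bob}; on the smaller side: {Mia, Hank, Eve, Bob} → Frank is next (Frank > Mia; Frank > Hank).
  Step 2: remaining {Mia, Hank, Eve, Bob}; on the smaller side: {Hank, Eve, Bob} → Mia is next (Mia > Eve).
  Step 3: remaining {Hank, Eve, Bob}; on the smaller side: {Hank, Bob} → Eve is next (Eve > Bob).
  Step 4: remaining {Hank, Bob}; on the smaller side: {Hank} → Bob is next (Bob > Hank).
  Step 5: only Hank remains → lowest.
Final ranking (highest to lowest):

Frank > Mia > Eve > Bob > Hank


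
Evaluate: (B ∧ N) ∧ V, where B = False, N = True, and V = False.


B = False, N = True, V = False
Step 1: B ∧ N = False AND True = False
Step 2: False ∧ V = False AND False = False
AND is true only when ALL operands are true.

False


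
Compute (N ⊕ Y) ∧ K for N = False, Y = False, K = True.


N = False, Y = False, K = True
Step 1: N ⊕ Y = False XOR False = False
Step 2: False ∧ K = False AND True = False
XOR true when exactly one of N,Y is true; then AND with K.

False


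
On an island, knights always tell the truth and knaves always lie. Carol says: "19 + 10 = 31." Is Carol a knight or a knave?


Statement: "19 + 10 = 31."
Actual: 19 + 10 = 29
Claimed: 31
Statement is FALSE → Carol lies → Knave

Knave


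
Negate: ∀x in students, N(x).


Original: ∀x N(x)
Rule: ¬∀→∃, ¬∃→∀, negate predicate.
Negation: ∃x ¬N(x)

∃x ¬N(x)


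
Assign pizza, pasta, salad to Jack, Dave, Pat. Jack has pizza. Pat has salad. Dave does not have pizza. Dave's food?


From clues:
  Pat → salad
  Jack → pizza
By elimination, Dave gets the remaining.

pasta


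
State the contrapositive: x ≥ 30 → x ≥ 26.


Original: If x ≥ 30, then x ≥ 26
Contrapositive: If ¬Q, then ¬P
Negate Q: not (x ≥ 26)
Negate P: not (x ≥ 30)

If not (x ≥ 26), then not (x ≥ 30).


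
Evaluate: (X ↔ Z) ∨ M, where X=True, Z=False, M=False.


X = True, Z = False, M = False
Expression: (X ↔ Z) ∨ M
Step 1: X ↔ Z = (True iff False) (true when values match) = False
Step 2: (False) ∨ M = False OR False = False

False


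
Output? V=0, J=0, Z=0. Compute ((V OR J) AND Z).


V OR J = 0|0 = 0
0 AND 0 = 0

0


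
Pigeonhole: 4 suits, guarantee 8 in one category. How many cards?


Pigeonhole: to guarantee k in one of n categories, need (k-1)×n + 1.
k = 8, n = 4
Minimum = (8-1) × 4 + 1 = 7 × 4 + 1

29


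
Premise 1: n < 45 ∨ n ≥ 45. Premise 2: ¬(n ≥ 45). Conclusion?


Disjunctive syllogism: P ∨ Q, ¬P ⊢ Q
Disjunction: n < 45 ∨ n ≥ 45
We know it is not the case that n ≥ 45.
By disjunctive syllogism, the other disjunct must be true.

n < 45


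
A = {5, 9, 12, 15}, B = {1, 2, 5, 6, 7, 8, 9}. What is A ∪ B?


A = {5, 9, 12, 15}
B = {1, 2, 5, 6, 7, 8, 9}
Operation: union
All elements combined: 1, 2, 5, 6, 7, 8, 9, 12, 15

{1, 2, 5, 6, 7, 8, 9, 12, 15}


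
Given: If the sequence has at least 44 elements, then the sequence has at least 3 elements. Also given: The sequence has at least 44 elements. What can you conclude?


Modus ponens: P → Q, P ⊢ Q
P: the sequence has at least 44 elements
Q: the sequence has at least 3 elements
We have P → Q and P is true.
By modus ponens, Q must be true.

The sequence has at least 3 elements


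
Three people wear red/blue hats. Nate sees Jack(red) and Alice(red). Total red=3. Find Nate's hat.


Total red = 3, seen red = 2
Own red = 3 - 2 = 1
Nate's hat is red.

red


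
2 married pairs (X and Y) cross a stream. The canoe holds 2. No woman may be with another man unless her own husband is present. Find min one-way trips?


Label couples X and Y.
1. WX+WY → (far: WX,WY; near: HX,HY)
2. WX ←   (far: WY; near: HX,HY,WX)
3. HX+HY → (far: HX,HY,WY; near: WX)
4. HX ←   (far: HY,WY; near: HX,WX)  — HX returns, since WX is alone on near bank
5. HX+WX → (far: all four; near: empty)
Every state respects the constraint.
Minimum trips = 5

5


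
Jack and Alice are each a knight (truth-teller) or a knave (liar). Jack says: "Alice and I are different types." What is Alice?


Jack says: "Alice and I are different types."
Case 1: Jack is a Knight (truth-teller)
  Statement is true → they ARE different → Alice is a Knave
Case 2: Jack is a Knave (liar)
  Statement is false → they are NOT different → Alice is a Knave
In both cases, Alice is a Knave.

Knave


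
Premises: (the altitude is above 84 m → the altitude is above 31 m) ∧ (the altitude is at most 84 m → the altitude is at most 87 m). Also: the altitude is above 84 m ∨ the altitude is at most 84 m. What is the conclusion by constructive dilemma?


Constructive dilemma: (P → Q) ∧ (R → S), P ∨ R ⊢ Q ∨ S
Premise 1: the altitude is above 84 m → the altitude is above 31 m
Premise 2: the altitude is at most 84 m → the altitude is at most 87 m
Premise 3: the altitude is above 84 m ∨ the altitude is at most 84 m
Case 1: Assuming the altitude is above 84 m, then by Premise 1, the altitude is above 31 m.
Case 2: Assuming the altitude is at most 84 m, then by Premise 2, the altitude is at most 87 m.
Since one of the altitude is above 84 m or the altitude is at most 84 m must hold, we get the altitude is above 31 m or the altitude is at most 87 m.

The altitude is above 31 m or the altitude is at most 87 m.


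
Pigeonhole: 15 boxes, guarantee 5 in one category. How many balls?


Pigeonhole: to guarantee k in one of n categories, need (k-1)×n + 1.
k = 5, n = 15
Minimum = (5-1) × 15 + 1 = 4 × 15 + 1

61


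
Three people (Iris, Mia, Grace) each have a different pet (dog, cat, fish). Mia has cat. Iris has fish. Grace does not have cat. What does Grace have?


From clues:
  Iris → fish
  Mia → cat
By elimination, Grace gets the remaining.

dog


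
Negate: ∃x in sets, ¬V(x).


Original: ∃x ¬V(x)
Rule: ¬∀→∃, ¬∃→∀, negate predicate.
Negation: ∀x V(x)

∀x V(x)


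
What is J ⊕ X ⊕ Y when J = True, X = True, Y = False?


J = True, X = True, Y = False
Step 1: J ⊕ X = True XOR True = False
Step 2: False ⊕ Y = False XOR False = False
XOR is true when an odd number of operands are true.

False


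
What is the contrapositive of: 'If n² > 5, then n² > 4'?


Original: If n² > 5, then n² > 4
Contrapositive: If ¬Q, then ¬P
Negate Q: not (n² > 4)
Negate P: not (n² > 5)

If not (n² > 4), then not (n² > 5).


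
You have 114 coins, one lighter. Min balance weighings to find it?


Each weighing has 3 outcomes (left heavy / balance / right heavy), so k weighings distinguish at most 3^k cases; splitting into three near-equal groups achieves this.
Need 3^k ≥ 114: 3^4 = 81 < 114 ≤ 3^5 = 243
k = ⌈log₃(114)⌉ = 5

5


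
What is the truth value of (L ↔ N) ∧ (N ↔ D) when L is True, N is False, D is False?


L = True, N = False, D = False
Step 1: L ↔ N is true when L and N have the same value. Result: False
Step 2: N ↔ D is true when N and D have the same value. Result: True
Step 3: False ∧ True = False

False


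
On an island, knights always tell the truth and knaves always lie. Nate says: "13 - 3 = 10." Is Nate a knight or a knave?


Statement: "13 - 3 = 10."
Actual: 13 - 3 = 10
Claimed: 10
Statement is TRUE → Nate tells the truth → Knight

Knight


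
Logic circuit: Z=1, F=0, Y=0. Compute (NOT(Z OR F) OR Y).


Z OR F = 1
NOT(1) = 0
0 OR 0 = 0

0


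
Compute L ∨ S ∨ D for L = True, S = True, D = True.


L = True, S = True, D = True
Step 1: L ∨ S = True OR True = True
Step 2: True ∨ D = True OR True = True
OR is true when at least one operand is true.

True


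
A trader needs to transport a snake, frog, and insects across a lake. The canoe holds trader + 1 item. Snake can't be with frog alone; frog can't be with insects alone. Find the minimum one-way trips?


1. trader+frog → 2. trader ← 3. trader+snake → 4. trader+frog ← 5. trader+insects → 6. trader ← 7. trader+frog →
Minimum trips = 7

7


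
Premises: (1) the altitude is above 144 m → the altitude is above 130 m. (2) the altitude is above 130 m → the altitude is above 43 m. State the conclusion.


Hypothetical syllogism: P → Q, Q → R ⊢ P → R
Premise 1: the altitude is above 144 m → the altitude is above 130 m
Premise 2: the altitude is above 130 m → the altitude is above 43 m
Chain the implications: the middle term (the altitude is above 130 m) links the two.
Conclusion: If the altitude is above 144 m, then the altitude is above 43 m.

If the altitude is above 144 m, then the altitude is above 43 m.


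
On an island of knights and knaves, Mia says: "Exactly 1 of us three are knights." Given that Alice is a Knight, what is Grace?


Mia claims exactly 1 knights among Mia, Alice, Grace.
Given: Alice is a Knight.

Case 1: Mia is a Knight (tells truth)
  Then exactly 1 of the three are knights.
  Counting Mia, Alice: 2 knight(s) so far. Need -1 more → impossible.
Case 2: Mia is a Knave (lies)
  Then the count is NOT 1.
  If Grace = Knave, count = 1 = 1 → claim would be true, contradicts lie.
  If Grace = Knight, count = 2 ≠ 1 → lie confirmed ✓

Grace is a Knight.

Knight


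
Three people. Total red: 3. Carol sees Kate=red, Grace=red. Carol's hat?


Total red = 3, seen red = 2
Own red = 3 - 2 = 1
Carol's hat is red.

red


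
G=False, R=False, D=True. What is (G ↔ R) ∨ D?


G = False, R = False, D = True
Expression: (G ↔ R) ∨ D
Step 1: G ↔ R = (False iff False) (true when values match) = True
Step 2: (True) ∨ D = True OR True = True

True


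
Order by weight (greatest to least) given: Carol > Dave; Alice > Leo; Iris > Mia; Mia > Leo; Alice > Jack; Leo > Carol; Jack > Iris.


Constraints: Carol > Dave; Alice > Leo; Iris > Mia; Mia > Leo; Alice > Jack; Leo > Carol; Jack > Iris
Method: at each step, the next-highest is the one remaining person who never appears on the smaller side of a constraint between remaining people.
  Step 1: remaining {Mia, Jack, Carol, Iris, Alice, Leo, Dave}; on the smaller side: {Mia, Jack, Carol, Iris, Leo, Dave} → Alice is next (Alice > Leo; Alice > Jack).
  Step 2: remaining {Mia, Jack, Carol, Iris, Leo, Dave}; on the smaller side: {Mia, Carol, Iris, Leo, Dave} → Jack is next (Jack > Iris).
  Step 3: remaining {Mia, Carol, Iris, Leo, Dave}; on the smaller side: {Mia, Carol, Leo, Dave} → Iris is next (Iris > Mia).
  Step 4: remaining {Mia, Carol, Leo, Dave}; on the smaller side: {Carol, Leo, Dave} → Mia is next (Mia > Leo).
  Step 5: remaining {Carol, Leo, Dave}; on the smaller side: {Carol, Dave} → Leo is next (Leo > Carol).
  Step 6: remaining {Carol, Dave}; on the smaller side: {Dave} → Carol is next (Carol > Dave).
  Step 7: only Dave remains → lowest.
Final ranking (highest to lowest):

Alice > Jack > Iris > Mia > Leo > Carol > Dave


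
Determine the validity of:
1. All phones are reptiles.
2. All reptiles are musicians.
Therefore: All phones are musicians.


Premise 1: All phones are reptiles.
Premise 2: All reptiles are musicians.
Conclusion: All phones are musicians.
Barbara syllogism (AAA-1): All A are B, All B are C → All A are C.
Middle term (reptiles) distributed in premise 2.

Valid


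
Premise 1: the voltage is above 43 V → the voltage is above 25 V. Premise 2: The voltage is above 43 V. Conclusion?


Modus ponens: P → Q, P ⊢ Q
P: the voltage is above 43 V
Q: the voltage is above 25 V
We have P → Q and P is true.
By modus ponens, Q must be true.

The voltage is above 25 V


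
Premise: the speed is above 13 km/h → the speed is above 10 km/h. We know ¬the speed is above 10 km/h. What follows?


Modus tollens: P → Q, ¬Q ⊢ ¬P
P: the speed is above 13 km/h
Q: the speed is above 10 km/h
We have P → Q and Q is false.
By modus tollens, P must be false.

It is not the case that the speed is above 13 km/h


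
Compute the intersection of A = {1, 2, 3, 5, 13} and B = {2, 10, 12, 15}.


A = {1, 2, 3, 5, 13}
B = {2, 10, 12, 15}
Operation: intersection
Elements in both: 2

{2}


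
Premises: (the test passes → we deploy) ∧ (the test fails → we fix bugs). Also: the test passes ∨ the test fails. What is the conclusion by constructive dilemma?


Constructive dilemma: (P → Q) ∧ (R → S), P ∨ R ⊢ Q ∨ S
Premise 1: the test passes → we deploy
Premise 2: the test fails → we fix bugs
Premise 3: the test passes ∨ the test fails
Case 1: Assuming the test passes, then by Premise 1, we deploy.
Case 2: Assuming the test fails, then by Premise 2, we fix bugs.
Since one of the test passes or the test fails must hold, we get we deploy or we fix bugs.

We deploy or we fix bugs.


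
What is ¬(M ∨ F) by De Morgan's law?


De Morgan's law: ¬(P ∨ Q) ≡ ¬P ∧ ¬Q
¬(M ∨ F) = ¬M ∧ ¬F

¬M ∧ ¬F


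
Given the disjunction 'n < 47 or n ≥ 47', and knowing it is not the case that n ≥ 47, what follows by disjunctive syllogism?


Disjunctive syllogism: P ∨ Q, ¬P ⊢ Q
Disjunction: n < 47 ∨ n ≥ 47
We know it is not the case that n ≥ 47.
By disjunctive syllogism, the other disjunct must be true.

n < 47


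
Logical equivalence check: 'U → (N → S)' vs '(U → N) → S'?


Expression 1: U → (N → S)
Expression 2: (U → N) → S
Truth table (U N S | Expr1 Expr2):
  T T T |   T     T
  T T F |   F     F
  T F T |   T     T
  T F F |   T     T
  F T T |   T     T
  F T F |   T     F   ← differ
  F F T |   T     T
  F F F |   T     F   ← differ
Counterexample: U=F, N=T, S=F gives Expr1 = T but Expr2 = F, so the expressions are NOT logically equivalent.

No


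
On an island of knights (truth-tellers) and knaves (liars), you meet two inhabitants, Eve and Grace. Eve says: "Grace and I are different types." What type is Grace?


Eve says: "Grace and I are different types."
Case 1: Eve is a Knight (truth-teller)
  Statement is true → they ARE different → Grace is a Knave
Case 2: Eve is a Knave (liar)
  Statement is false → they are NOT different → Grace is a Knave
In both cases, Grace is a Knave.

Knave


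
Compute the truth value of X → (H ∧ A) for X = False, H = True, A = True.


X = False, H = True, A = True
Step 1: H ∧ A = True AND True = True
Step 2: X → (True): false only when X=True and consequent=False.
Result: True

True


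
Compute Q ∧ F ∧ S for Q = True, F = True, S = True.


Q = True, F = True, S = True
Step 1: Q ∧ F = True AND True = True
Step 2: (True) ∧ S = (True) AND True = True
AND is true only when ALL operands are true.

True


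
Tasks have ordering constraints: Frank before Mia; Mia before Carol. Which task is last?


Constraints: Frank before Mia; Mia before Carol
The last task can have nothing scheduled after it, so it must never appear on the left of a 'before'.
Tasks appearing before some other task: Frank, Mia.
The only task not in that list is Carol → it is last.

Carol


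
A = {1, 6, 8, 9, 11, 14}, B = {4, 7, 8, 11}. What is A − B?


A = {1, 6, 8, 9, 11, 14}
B = {4, 7, 8, 11}
Operation: difference A − B
In A but not B: 1, 6, 9, 14

{1, 6, 9, 14}


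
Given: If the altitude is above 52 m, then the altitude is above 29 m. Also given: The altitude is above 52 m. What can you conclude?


Modus ponens: P → Q, P ⊢ Q
P: the altitude is above 52 m
Q: the altitude is above 29 m
We have P → Q and P is true.
By modus ponens, Q must be true.

The altitude is above 29 m


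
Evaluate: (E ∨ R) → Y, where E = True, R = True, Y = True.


E = True, R = True, Y = True
Step 1: E ∨ R = True OR True = True
Step 2: (True) → Y: false only when antecedent=True and Y=False.
Result: True

True


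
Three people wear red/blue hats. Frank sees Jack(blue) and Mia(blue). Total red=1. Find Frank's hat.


Total red = 1, seen red = 0
Own red = 1 - 0 = 1
Frank's hat is red.

red


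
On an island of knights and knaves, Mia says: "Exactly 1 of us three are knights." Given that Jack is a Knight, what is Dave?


Mia claims exactly 1 knights among Mia, Jack, Dave.
Given: Jack is a Knight.

Case 1: Mia is a Knight (tells truth)
  Then exactly 1 of the three are knights.
  Counting Mia, Jack: 2 knight(s) so far. Need -1 more → impossible.
Case 2: Mia is a Knave (lies)
  Then the count is NOT 1.
  If Dave = Knave, count = 1 = 1 → claim would be true, contradicts lie.
  If Dave = Knight, count = 2 ≠ 1 → lie confirmed ✓

Dave is a Knight.

Knight


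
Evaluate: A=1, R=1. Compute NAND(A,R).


A AND R = 1
NOT(1) = 0

0


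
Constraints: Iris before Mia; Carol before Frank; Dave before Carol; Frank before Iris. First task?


Constraints: Iris before Mia; Carol before Frank; Dave before Carol; Frank before Iris
The first task can have nothing scheduled before it, so it must never appear on the right of a 'before'.
Tasks appearing after some 'before': Mia, Frank, Carol, Iris.
The only task not in that list is Dave → it is first.

Dave


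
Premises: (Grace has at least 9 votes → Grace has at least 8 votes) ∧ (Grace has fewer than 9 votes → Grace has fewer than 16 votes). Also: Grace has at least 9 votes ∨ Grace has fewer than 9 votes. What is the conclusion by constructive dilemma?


Constructive dilemma: (P → Q) ∧ (R → S), P ∨ R ⊢ Q ∨ S
Premise 1: Grace has at least 9 votes → Grace has at least 8 votes
Premise 2: Grace has fewer than 9 votes → Grace has fewer than 16 votes
Premise 3: Grace has at least 9 votes ∨ Grace has fewer than 9 votes
Case 1: Assuming Grace has at least 9 votes, then by Premise 1, Grace has at least 8 votes.
Case 2: Assuming Grace has fewer than 9 votes, then by Premise 2, Grace has fewer than 16 votes.
Since one of Grace has at least 9 votes or Grace has fewer than 9 votes must hold, we get Grace has at least 8 votes or Grace has fewer than 16 votes.

Grace has at least 8 votes or Grace has fewer than 16 votes.


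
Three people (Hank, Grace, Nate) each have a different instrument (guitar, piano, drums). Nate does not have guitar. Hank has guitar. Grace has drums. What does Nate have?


From clues:
  Grace → drums
  Hank → guitar
By elimination, Nate gets the remaining.

piano


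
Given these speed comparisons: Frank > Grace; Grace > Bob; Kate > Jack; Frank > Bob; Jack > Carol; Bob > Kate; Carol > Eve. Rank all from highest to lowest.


Constraints: Frank > Grace; Grace > Bob; Kate > Jack; Frank > Bob; Jack > Carol; Bob > Kate; Carol > Eve
Method: at each step, the next-highest is the one remaining person who never appears on the smaller side of a constraint between remaining people.
  Step 1: remaining {Jack, Bob, Eve, Carol, Grace, Frank, Kate}; on the smaller side: {Jack, Bob, Eve, Carol, Grace, Kate} → Frank is next (Frank > Grace; Frank > Bob).
  Step 2: remaining {Jack, Bob, Eve, Carol, Grace, Kate}; on the smaller side: {Jack, Bob, Eve, Carol, Kate} → Grace is next (Grace > Bob).
  Step 3: remaining {Jack, Bob, Eve, Carol, Kate}; on the smaller side: {Jack, Eve, Carol, Kate} → Bob is next (Bob > Kate).
  Step 4: remaining {Jack, Eve, Carol, Kate}; on the smaller side: {Jack, Eve, Carol} → Kate is next (Kate > Jack).
  Step 5: remaining {Jack, Eve, Carol}; on the smaller side: {Eve, Carol} → Jack is next (Jack > Carol).
  Step 6: remaining {Eve, Carol}; on the smaller side: {Eve} → Carol is next (Carol > Eve).
  Step 7: only Eve remains → lowest.
Final ranking (highest to lowest):

Frank > Grace > Bob > Kate > Jack > Carol > Eve


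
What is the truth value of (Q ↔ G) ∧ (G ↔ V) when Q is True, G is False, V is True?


Q = True, G = False, V = True
Step 1: Q ↔ G is true when Q and G have the same value. Result: False
Step 2: G ↔ V is true when G and V have the same value. Result: False
Step 3: False ∧ False = False

False


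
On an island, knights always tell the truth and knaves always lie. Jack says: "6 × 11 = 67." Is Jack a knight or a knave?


Statement: "6 × 11 = 67."
Actual: 6 × 11 = 66
Claimed: 67
Statement is FALSE → Jack lies → Knave

Knave


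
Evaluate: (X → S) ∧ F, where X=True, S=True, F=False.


X = True, S = True, F = False
Expression: (X → S) ∧ F
Step 1: X → S = True → True (false only if X=True, S=False) = True
Step 2: (True) ∧ F = True AND False = False

False


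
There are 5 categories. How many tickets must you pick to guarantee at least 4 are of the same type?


Pigeonhole: to guarantee k in one of n categories, need (k-1)×n + 1.
k = 4, n = 5
Minimum = (4-1) × 5 + 1 = 3 × 5 + 1

16


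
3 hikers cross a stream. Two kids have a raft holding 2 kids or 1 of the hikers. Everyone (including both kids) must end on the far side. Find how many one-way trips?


Per crossing of one of the hikers: kids→, one←, one of the hikers→, one← = 4 trips
3 × 4 = 12, + 1 final kids→ = 13
Minimum trips = 13

13


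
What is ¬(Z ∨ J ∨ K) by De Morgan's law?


De Morgan's law: ¬(P ∨ Q ∨ R) ≡ ¬P ∧ ¬Q ∧ ¬R
¬(Z ∨ J ∨ K) = ¬Z ∧ ¬J ∧ ¬K

¬Z ∧ ¬J ∧ ¬K


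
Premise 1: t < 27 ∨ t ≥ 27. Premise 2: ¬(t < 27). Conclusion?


Disjunctive syllogism: P ∨ Q, ¬P ⊢ Q
Disjunction: t < 27 ∨ t ≥ 27
We know it is not the case that t < 27.
By disjunctive syllogism, the other disjunct must be true.

t ≥ 27


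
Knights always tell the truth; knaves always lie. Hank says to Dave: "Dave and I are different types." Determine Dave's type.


Hank says: "Dave and I are different types."
Case 1: Hank is a Knight (truth-teller)
  Statement is true → they ARE different → Dave is a Knave
Case 2: Hank is a Knave (liar)
  Statement is false → they are NOT different → Dave is a Knave
In both cases, Dave is a Knave.

Knave


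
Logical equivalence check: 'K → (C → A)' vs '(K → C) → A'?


Expression 1: K → (C → A)
Expression 2: (K → C) → A
Truth table (K C A | Expr1 Expr2):
  T T T |   T     T
  T T F |   F     F
  T F T |   T     T
  T F F |   T     T
  F T T |   T     T
  F T F |   T     F   ← differ
  F F T |   T     T
  F F F |   T     F   ← differ
Counterexample: K=F, C=T, A=F gives Expr1 = T but Expr2 = F, so the expressions are NOT logically equivalent.

No


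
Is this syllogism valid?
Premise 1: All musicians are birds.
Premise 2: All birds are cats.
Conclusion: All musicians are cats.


Premise 1: All musicians are birds.
Premise 2: All birds are cats.
Conclusion: All musicians are cats.
Barbara syllogism (AAA-1): All A are B, All B are C → All A are C.
Middle term (birds) distributed in premise 2.

Valid


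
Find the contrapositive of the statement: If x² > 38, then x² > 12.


Original: If x² > 38, then x² > 12
Contrapositive: If ¬Q, then ¬P
Negate Q: not (x² > 12)
Negate P: not (x² > 38)

If not (x² > 12), then not (x² > 38).


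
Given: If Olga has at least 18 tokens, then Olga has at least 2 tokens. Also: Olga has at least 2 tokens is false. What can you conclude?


Modus tollens: P → Q, ¬Q ⊢ ¬P
P: Olga has at least 18 tokens
Q: Olga has at least 2 tokens
We have P → Q and Q is false.
By modus tollens, P must be false.

It is not the case that Olga has at least 18 tokens


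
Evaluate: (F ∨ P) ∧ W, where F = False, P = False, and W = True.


F = False, P = False, W = True
Step 1: F ∨ P = False OR False = False
Step 2: False ∧ W = False AND True = False
OR is true when at least one operand is true; AND requires both.

False


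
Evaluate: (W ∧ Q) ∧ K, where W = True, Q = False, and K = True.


W = True, Q = False, K = True
Step 1: W ∧ Q = True AND False = False
Step 2: False ∧ K = False AND True = False
AND is true only when ALL operands are true.

False


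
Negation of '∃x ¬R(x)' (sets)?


Original: ∃x ¬R(x)
Rule: ¬∀→∃, ¬∃→∀, negate predicate.
Negation: ∀x R(x)

∀x R(x)


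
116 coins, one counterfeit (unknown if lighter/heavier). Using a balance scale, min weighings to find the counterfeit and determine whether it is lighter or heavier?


Let n = 116. 232 possibilities (n coins × lighter/heavier); each weighing has 3 outcomes.
Bound for k weighings: say the first weighing puts j coins on each pan. If it tips, the 2j weighed coins remain suspects (each with a known direction) and k-1 weighings give 3^(k-1) outcomes; 3^(k-1) is odd, so 2j ≤ 3^(k-1) - 1. If it balances, the n - 2j unweighed coins remain with direction unknown: 2(n - 2j) ≤ 3^(k-1) - 1 by the same parity argument. Adding, n ≤ (3^(k-1) - 1) + (3^(k-1) - 1)/2 = (3^k - 3)/2, and the classical three-group strategy achieves this (3 coins in 2 weighings, 12 in 3, 39 in 4, 120 in 5).
So we need the smallest k with (3^k - 3)/2 ≥ 116.
k = 4: (3^4 - 3)/2 = 39 < 116 ✗
k = 5: (3^5 - 3)/2 = 120 ≥ 116 ✓

5


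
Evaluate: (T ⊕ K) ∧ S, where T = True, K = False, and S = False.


T = True, K = False, S = False
Step 1: T ⊕ K = True XOR False = True
Step 2: True ∧ S = True AND False = False
XOR true when exactly one of T,K is true; then AND with S.

False


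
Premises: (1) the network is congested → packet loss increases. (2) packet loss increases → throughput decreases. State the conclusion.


Hypothetical syllogism: P → Q, Q → R ⊢ P → R
Premise 1: the network is congested → packet loss increases
Premise 2: packet loss increases → throughput decreases
Chain the implications: the middle term (packet loss increases) links the two.
Conclusion: If the network is congested, then throughput decreases.

If the network is congested, then throughput decreases.


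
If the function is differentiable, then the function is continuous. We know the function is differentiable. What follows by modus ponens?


Modus ponens: P → Q, P ⊢ Q
P: the function is differentiable
Q: the function is continuous
We have P → Q and P is true.
By modus ponens, Q must be true.

The function is continuous


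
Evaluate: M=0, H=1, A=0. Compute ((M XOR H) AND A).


M XOR H = 0^1 = 1
1 AND 0 = 0

0


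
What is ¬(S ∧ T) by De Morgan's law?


De Morgan's law: ¬(P ∧ Q) ≡ ¬P ∨ ¬Q
¬(S ∧ T) = ¬S ∨ ¬T

¬S ∨ ¬T


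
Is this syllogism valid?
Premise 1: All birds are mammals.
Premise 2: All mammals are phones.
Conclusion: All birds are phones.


Premise 1: All birds are mammals.
Premise 2: All mammals are phones.
Conclusion: All birds are phones.
Barbara syllogism (AAA-1): All A are B, All B are C → All A are C.
Middle term (mammals) distributed in premise 2.

Valid


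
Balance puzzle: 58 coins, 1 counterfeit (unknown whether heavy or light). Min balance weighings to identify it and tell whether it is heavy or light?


Let n = 58. 116 possibilities (n coins × lighter/heavier); each weighing has 3 outcomes.
Bound for k weighings: say the first weighing puts j coins on each pan. If it tips, the 2j weighed coins remain suspects (each with a known direction) and k-1 weighings give 3^(k-1) outcomes; 3^(k-1) is odd, so 2j ≤ 3^(k-1) - 1. If it balances, the n - 2j unweighed coins remain with direction unknown: 2(n - 2j) ≤ 3^(k-1) - 1 by the same parity argument. Adding, n ≤ (3^(k-1) - 1) + (3^(k-1) - 1)/2 = (3^k - 3)/2, and the classical three-group strategy achieves this (3 coins in 2 weighings, 12 in 3, 39 in 4, 120 in 5).
So we need the smallest k with (3^k - 3)/2 ≥ 58.
k = 4: (3^4 - 3)/2 = 39 < 58 ✗
k = 5: (3^5 - 3)/2 = 120 ≥ 58 ✓

5


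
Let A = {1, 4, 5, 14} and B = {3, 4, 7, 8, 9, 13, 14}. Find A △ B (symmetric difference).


A = {1, 4, 5, 14}
B = {3, 4, 7, 8, 9, 13, 14}
Operation: symmetric difference
In A only: [1, 5], in B only: [3, 7, 8, 9, 13]

{1, 3, 5, 7, 8, 9, 13}


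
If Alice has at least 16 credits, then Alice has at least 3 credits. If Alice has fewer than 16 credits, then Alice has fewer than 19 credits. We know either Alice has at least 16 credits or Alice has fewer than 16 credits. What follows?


Constructive dilemma: (P → Q) ∧ (R → S), P ∨ R ⊢ Q ∨ S
Premise 1: Alice has at least 16 credits → Alice has at least 3 credits
Premise 2: Alice has fewer than 16 credits → Alice has fewer than 19 credits
Premise 3: Alice has at least 16 credits ∨ Alice has fewer than 16 credits
Case 1: Assuming Alice has at least 16 credits, then by Premise 1, Alice has at least 3 credits.
Case 2: Assuming Alice has fewer than 16 credits, then by Premise 2, Alice has fewer than 19 credits.
Since one of Alice has at least 16 credits or Alice has fewer than 16 credits must hold, we get Alice has at least 3 credits or Alice has fewer than 19 credits.

Alice has at least 3 credits or Alice has fewer than 19 credits.


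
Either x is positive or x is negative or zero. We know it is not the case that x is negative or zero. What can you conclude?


Disjunctive syllogism: P ∨ Q, ¬P ⊢ Q
Disjunction: x is positive ∨ x is negative or zero
We know it is not the case that x is negative or zero.
By disjunctive syllogism, the other disjunct must be true.

x is positive


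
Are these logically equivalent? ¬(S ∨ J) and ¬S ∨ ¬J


Expression 1: ¬(S ∨ J)
Expression 2: ¬S ∨ ¬J
Truth table (S J | Expr1 Expr2):
  T T |   F     F
  T F |   F     T   ← differ
  F T |   F     T   ← differ
  F F |   T     T
Counterexample: S=T, J=F gives Expr1 = F but Expr2 = T, so the expressions are NOT logically equivalent.

No


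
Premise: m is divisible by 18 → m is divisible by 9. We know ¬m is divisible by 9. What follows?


Modus tollens: P → Q, ¬Q ⊢ ¬P
P: m is divisible by 18
Q: m is divisible by 9
We have P → Q and Q is false.
By modus tollens, P must be false.

It is not the case that m is divisible by 18


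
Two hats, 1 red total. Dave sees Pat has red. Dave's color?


Total red = 1, Pat = red
Red accounted for: 1
Remaining for Dave: 0
Dave's hat is blue.

blue


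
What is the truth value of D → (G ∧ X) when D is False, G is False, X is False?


D = False, G = False, X = False
Step 1: G ∧ X = False AND False = False
Step 2: D → (False): false only when D=True and consequent=False.
Result: True

True


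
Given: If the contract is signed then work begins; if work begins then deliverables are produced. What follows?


Hypothetical syllogism: P → Q, Q → R ⊢ P → R
Premise 1: the contract is signed → work begins
Premise 2: work begins → deliverables are produced
Chain the implications: the middle term (work begins) links the two.
Conclusion: If the contract is signed, then deliverables are produced.

If the contract is signed, then deliverables are produced.


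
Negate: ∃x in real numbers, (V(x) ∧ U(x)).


Original: ∃x (V(x) ∧ U(x))
Rule: ¬∀→∃, ¬∃→∀, negate predicate.
Negation: ∀x (¬V(x) ∨ ¬U(x))

∀x (¬V(x) ∨ ¬U(x))


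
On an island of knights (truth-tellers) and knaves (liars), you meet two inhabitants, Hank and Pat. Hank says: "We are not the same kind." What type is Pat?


Hank says: "We are not the same kind."
Case 1: Hank is a Knight (truth-teller)
  Statement is true → they ARE different → Pat is a Knave
Case 2: Hank is a Knave (liar)
  Statement is false → they are NOT different → Pat is a Knave
In both cases, Pat is a Knave.

Knave


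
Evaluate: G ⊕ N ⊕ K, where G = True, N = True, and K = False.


G = True, N = True, K = False
Step 1: G ⊕ N = True XOR True = False
Step 2: False ⊕ K = False XOR False = False
XOR is true when an odd number of operands are true.

False


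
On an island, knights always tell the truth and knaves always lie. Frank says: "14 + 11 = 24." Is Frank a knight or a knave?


Statement: "14 + 11 = 24."
Actual: 14 + 11 = 25
Claimed: 24
Statement is FALSE → Frank lies → Knave

Knave


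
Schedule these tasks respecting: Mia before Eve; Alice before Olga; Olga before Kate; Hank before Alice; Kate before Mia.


Constraints: Mia before Eve; Alice before Olga; Olga before Kate; Hank before Alice; Kate before Mia
Method: repeatedly schedule the remaining task that has no remaining task required before it.
  Step 1: remaining {Olga, Hank, Mia, Alice, Eve, Kate}; every task except Hank still has a predecessor pending → schedule Hank.
  Step 2: remaining {Olga, Mia, Alice, Eve, Kate}; every task except Alice still has a predecessor pending → schedule Alice.
  Step 3: remaining {Olga, Mia, Eve, Kate}; every task except Olga still has a predecessor pending → schedule Olga.
  Step 4: remaining {Mia, Eve, Kate}; every task except Kate still has a predecessor pending → schedule Kate.
  Step 5: remaining {Mia, Eve}; every task except Mia still has a predecessor pending → schedule Mia.
  Step 6: only Eve remains → schedule Eve.
Resulting order:

Hank → Alice → Olga → Kate → Mia → Eve


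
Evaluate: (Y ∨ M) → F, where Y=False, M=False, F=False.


Y = False, M = False, F = False
Expression: (Y ∨ M) → F
Step 1: Y ∨ M = False OR False = False
Step 2: (False) → F = False → False (false only if antecedent True and consequent False) = True

True


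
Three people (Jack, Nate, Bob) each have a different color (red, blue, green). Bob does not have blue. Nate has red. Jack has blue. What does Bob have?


From clues:
  Jack → blue
  Nate → red
By elimination, Bob gets the remaining.

green
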